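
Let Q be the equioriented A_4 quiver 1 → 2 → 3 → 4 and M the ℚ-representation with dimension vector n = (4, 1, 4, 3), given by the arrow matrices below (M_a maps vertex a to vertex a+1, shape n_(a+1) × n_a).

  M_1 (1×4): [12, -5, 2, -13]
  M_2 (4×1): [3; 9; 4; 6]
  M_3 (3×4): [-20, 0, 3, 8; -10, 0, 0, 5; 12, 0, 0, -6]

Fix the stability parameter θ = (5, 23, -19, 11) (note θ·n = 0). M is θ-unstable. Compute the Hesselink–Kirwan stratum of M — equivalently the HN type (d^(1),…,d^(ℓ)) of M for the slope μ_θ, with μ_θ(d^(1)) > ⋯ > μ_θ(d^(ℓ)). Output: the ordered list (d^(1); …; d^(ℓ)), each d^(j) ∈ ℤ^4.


Via rank(M_{q-1}∘⋯∘M_p): M ≅ I[1,1]^3, I[1,3], I[3,3], I[3,4]^2, I[4,4].
μ_θ-semistable layers: μ^(1)=11; μ^(2)=5; μ^(3)=3; μ^(4)=-19

((0, 0, 0, 3); (3, 0, 0, 0); (1, 1, 1, 0); (0, 0, 3, 0))


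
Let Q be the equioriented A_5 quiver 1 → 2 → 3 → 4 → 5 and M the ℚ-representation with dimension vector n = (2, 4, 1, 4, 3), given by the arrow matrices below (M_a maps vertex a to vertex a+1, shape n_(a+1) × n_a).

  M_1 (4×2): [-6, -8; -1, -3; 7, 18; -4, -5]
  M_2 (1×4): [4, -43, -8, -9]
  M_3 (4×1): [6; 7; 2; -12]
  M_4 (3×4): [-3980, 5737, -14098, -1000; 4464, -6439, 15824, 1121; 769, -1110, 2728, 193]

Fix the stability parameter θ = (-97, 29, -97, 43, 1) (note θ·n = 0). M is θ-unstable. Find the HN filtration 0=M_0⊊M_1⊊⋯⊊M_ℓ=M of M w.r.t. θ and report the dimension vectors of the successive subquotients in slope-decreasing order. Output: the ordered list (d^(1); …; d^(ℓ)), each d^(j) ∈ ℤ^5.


Interval decomposition of M: I[1,2], I[1,5], I[2,2]^2, I[4,4], I[4,5]^2.
HN type (ℓ=5): μ^(1)=43; μ^(2)=29; μ^(3)=22; μ^(4)=-34; μ^(5)=-97

((0, 0, 0, 1, 0); (0, 3, 0, 0, 0); (0, 0, 0, 3, 3); (0, 1, 1, 0, 0); (2, 0, 0, 0, 0))


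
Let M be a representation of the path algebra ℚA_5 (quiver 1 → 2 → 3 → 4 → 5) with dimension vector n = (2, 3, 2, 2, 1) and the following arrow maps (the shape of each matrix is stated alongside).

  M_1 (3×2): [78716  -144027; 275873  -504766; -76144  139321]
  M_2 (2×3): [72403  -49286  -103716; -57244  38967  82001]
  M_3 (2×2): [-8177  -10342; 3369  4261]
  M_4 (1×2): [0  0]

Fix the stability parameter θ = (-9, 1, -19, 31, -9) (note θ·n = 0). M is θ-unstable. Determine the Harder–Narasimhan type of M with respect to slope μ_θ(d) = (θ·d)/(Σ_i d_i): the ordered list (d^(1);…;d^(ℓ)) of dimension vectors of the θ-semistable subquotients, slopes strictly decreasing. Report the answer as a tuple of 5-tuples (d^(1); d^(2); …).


Via rank(M_{q-1}∘⋯∘M_p): M ≅ I[1,4]^2, I[2,2], I[5,5].
μ_θ-semistable layers: μ^(1)=31; μ^(2)=1; μ^(3)=-9

((0, 0, 0, 2, 0); (0, 1, 0, 0, 0); (2, 2, 2, 0, 1))


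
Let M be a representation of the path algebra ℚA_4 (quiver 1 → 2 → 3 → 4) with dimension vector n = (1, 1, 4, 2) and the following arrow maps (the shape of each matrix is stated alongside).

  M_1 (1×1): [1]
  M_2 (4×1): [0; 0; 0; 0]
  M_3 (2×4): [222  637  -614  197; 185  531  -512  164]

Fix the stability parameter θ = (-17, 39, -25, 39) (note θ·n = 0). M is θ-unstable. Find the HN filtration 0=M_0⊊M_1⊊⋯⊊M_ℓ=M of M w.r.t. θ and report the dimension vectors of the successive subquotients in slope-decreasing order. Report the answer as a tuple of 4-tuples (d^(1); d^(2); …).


Interval decomposition of M: I[1,2], I[3,3]^2, I[3,4]^2.
HN type (ℓ=3): μ^(1)=39; μ^(2)=-17; μ^(3)=-25

((0, 1, 0, 2); (1, 0, 0, 0); (0, 0, 4, 0))


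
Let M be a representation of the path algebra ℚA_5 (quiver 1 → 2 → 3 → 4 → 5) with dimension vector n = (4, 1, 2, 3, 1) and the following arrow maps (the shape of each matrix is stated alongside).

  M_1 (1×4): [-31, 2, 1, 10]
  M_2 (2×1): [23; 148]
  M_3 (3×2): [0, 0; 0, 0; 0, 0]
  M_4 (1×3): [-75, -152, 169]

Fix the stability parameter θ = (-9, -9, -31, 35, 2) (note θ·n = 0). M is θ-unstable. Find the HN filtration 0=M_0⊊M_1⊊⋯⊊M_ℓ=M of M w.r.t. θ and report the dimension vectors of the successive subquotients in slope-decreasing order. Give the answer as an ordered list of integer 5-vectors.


Via rank(M_{q-1}∘⋯∘M_p): M ≅ I[1,1]^3, I[1,3], I[3,3], I[4,4]^2, I[4,5].
μ_θ-semistable layers: μ^(1)=35; μ^(2)=37/2; μ^(3)=-9; μ^(4)=-49/3; μ^(5)=-31

((0, 0, 0, 2, 0); (0, 0, 0, 1, 1); (3, 0, 0, 0, 0); (1, 1, 1, 0, 0); (0, 0, 1, 0, 0))


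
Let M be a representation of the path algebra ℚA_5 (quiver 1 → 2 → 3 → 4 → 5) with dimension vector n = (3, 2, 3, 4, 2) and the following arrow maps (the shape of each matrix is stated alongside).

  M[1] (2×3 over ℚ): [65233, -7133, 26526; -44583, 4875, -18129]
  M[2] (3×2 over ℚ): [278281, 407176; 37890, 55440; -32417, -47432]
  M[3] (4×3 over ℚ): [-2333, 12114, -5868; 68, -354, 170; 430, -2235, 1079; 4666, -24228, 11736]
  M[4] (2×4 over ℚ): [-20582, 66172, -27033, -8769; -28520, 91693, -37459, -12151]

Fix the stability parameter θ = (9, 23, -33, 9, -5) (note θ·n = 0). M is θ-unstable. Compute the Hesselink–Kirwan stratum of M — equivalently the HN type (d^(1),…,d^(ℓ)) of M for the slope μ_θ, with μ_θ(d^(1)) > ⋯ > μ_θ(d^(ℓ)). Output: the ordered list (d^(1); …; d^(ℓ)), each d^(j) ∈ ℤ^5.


Interval decomposition of M: I[1,1], I[1,2], I[1,5], I[3,3], I[3,5], I[4,4]^2.
HN type (ℓ=5): μ^(1)=23; μ^(2)=9; μ^(3)=2; μ^(4)=-1/3; μ^(5)=-33

((0, 1, 0, 0, 0); (2, 0, 0, 2, 0); (0, 0, 0, 2, 2); (1, 1, 1, 0, 0); (0, 0, 2, 0, 0))


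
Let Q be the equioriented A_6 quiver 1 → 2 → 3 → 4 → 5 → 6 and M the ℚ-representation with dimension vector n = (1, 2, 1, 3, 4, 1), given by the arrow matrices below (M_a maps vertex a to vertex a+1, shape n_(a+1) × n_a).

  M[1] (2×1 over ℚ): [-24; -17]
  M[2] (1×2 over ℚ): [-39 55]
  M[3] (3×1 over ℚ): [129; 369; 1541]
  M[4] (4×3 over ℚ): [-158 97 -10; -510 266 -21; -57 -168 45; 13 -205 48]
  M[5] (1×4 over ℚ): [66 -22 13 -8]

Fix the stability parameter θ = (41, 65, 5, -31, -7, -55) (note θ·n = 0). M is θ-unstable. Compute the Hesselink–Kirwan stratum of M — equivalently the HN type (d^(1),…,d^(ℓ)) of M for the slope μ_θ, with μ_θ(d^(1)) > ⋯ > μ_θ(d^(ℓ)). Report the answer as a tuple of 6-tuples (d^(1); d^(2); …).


Interval decomposition of M: I[1,5], I[2,2], I[4,5], I[4,6], I[5,5].
HN type (ℓ=4): μ^(1)=65; μ^(2)=73/5; μ^(3)=-7; μ^(4)=-31

((0, 1, 0, 0, 0, 0); (1, 1, 1, 1, 1, 0); (0, 0, 0, 0, 2, 0); (0, 0, 0, 2, 1, 1))


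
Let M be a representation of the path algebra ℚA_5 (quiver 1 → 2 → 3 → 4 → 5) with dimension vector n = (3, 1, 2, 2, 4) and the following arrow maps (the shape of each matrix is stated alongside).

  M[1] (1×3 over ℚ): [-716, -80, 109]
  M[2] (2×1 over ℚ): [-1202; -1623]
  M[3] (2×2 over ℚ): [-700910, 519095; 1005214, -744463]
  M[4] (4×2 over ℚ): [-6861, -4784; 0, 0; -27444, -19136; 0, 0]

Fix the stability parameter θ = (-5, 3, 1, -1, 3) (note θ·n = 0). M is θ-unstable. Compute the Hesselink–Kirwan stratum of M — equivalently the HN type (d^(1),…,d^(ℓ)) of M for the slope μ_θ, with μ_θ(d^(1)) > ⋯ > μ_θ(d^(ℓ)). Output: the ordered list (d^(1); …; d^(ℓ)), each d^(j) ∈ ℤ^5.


Barcode: M ≅ I[1,1]^2, I[1,5], I[3,3], I[4,4], I[5,5]^3. HN layers by μ_θ (4 steps, strictly decreasing):
  μ^(1)=3; μ^(2)=1; μ^(3)=-1; μ^(4)=-5

((0, 0, 0, 0, 4); (0, 1, 2, 1, 0); (0, 0, 0, 1, 0); (3, 0, 0, 0, 0))


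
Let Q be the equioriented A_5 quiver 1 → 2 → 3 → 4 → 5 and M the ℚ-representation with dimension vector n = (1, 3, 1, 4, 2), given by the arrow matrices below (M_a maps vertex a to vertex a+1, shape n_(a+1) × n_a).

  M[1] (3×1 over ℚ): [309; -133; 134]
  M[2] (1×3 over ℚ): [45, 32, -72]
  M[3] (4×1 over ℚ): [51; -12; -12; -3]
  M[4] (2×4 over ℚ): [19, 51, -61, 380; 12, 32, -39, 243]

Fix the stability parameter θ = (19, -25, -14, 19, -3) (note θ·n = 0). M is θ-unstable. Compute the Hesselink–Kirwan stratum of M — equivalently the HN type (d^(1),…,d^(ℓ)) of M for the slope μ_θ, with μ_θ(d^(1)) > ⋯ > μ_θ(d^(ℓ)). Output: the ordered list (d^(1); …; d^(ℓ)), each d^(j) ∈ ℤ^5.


Barcode: M ≅ I[1,5], I[2,2]^2, I[4,4]^2, I[4,5]. HN layers by μ_θ (4 steps, strictly decreasing):
  μ^(1)=19; μ^(2)=8; μ^(3)=-20/3; μ^(4)=-25

((0, 0, 0, 2, 0); (0, 0, 0, 2, 2); (1, 1, 1, 0, 0); (0, 2, 0, 0, 0))


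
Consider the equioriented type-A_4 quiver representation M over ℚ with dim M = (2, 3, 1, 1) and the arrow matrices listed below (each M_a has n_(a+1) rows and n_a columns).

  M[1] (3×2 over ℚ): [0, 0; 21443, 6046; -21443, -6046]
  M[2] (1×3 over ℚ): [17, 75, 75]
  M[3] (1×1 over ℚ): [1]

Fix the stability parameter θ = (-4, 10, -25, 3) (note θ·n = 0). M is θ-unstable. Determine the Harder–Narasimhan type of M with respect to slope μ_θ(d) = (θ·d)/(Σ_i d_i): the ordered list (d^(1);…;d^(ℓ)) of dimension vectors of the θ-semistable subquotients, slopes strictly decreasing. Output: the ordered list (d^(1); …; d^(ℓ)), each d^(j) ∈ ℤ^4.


Via rank(M_{q-1}∘⋯∘M_p): M ≅ I[1,1], I[1,2], I[2,2], I[2,4].
μ_θ-semistable layers: μ^(1)=10; μ^(2)=3; μ^(3)=-4; μ^(4)=-15/2

((0, 2, 0, 0); (0, 0, 0, 1); (2, 0, 0, 0); (0, 1, 1, 0))


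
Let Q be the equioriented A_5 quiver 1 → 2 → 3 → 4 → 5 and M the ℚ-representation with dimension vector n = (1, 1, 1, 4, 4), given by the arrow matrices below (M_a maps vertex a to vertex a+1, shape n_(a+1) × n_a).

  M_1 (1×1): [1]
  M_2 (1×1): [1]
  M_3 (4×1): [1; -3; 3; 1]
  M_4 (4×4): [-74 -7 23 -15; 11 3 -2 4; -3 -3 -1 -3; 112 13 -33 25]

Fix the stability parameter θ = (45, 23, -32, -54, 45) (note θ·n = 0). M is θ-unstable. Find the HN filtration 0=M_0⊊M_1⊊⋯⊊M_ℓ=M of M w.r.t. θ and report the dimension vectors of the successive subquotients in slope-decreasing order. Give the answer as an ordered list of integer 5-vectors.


Barcode: M ≅ I[1,5], I[4,4], I[4,5]^2, I[5,5]. HN layers by μ_θ (3 steps, strictly decreasing):
  μ^(1)=45; μ^(2)=-9/2; μ^(3)=-54

((0, 0, 0, 0, 4); (1, 1, 1, 1, 0); (0, 0, 0, 3, 0))


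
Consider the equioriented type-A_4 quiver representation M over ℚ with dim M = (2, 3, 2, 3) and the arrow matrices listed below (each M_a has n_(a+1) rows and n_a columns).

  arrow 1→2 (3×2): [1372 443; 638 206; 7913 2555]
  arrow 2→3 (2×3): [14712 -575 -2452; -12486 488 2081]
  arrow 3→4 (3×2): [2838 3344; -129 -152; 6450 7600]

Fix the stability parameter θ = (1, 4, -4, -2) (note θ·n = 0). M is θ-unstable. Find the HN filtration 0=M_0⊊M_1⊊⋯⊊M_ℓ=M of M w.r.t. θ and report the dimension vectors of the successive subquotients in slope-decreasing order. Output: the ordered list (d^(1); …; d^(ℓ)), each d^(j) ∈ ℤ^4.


Interval decomposition of M: I[1,2], I[1,4], I[2,3], I[4,4]^2.
HN type (ℓ=5): μ^(1)=4; μ^(2)=1; μ^(3)=0; μ^(4)=-1/4; μ^(5)=-2

((0, 1, 0, 0); (1, 0, 0, 0); (0, 1, 1, 0); (1, 1, 1, 1); (0, 0, 0, 2))


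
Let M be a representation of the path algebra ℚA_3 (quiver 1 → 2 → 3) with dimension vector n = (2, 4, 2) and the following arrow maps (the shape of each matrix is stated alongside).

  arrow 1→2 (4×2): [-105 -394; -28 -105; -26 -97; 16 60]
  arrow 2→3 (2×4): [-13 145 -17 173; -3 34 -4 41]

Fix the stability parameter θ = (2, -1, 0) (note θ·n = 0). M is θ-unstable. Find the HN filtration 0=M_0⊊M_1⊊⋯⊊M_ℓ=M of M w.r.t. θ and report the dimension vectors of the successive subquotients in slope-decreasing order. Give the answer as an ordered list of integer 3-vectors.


Interval decomposition of M: I[1,3]^2, I[2,2]^2.
HN type (ℓ=2): μ^(1)=1/3; μ^(2)=-1

((2, 2, 2); (0, 2, 0))


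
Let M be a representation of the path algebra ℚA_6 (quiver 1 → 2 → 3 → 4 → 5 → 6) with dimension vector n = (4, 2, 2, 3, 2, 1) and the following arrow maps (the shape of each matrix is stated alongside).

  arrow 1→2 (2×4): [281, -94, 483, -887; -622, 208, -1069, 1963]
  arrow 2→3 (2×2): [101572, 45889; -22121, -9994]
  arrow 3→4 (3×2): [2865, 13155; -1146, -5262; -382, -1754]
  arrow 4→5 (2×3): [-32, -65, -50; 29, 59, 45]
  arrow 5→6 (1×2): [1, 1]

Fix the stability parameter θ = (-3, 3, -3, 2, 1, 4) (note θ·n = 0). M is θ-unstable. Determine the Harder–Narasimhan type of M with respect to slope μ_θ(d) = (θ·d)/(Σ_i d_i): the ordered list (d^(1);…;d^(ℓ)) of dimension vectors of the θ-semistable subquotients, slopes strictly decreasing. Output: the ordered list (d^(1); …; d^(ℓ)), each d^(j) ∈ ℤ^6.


Interval decomposition of M: I[1,1]^2, I[1,3], I[1,6], I[4,4], I[4,5].
HN type (ℓ=5): μ^(1)=4; μ^(2)=2; μ^(3)=3/2; μ^(4)=0; μ^(5)=-3

((0, 0, 0, 0, 0, 1); (0, 0, 0, 1, 0, 0); (0, 0, 0, 2, 2, 0); (0, 2, 2, 0, 0, 0); (4, 0, 0, 0, 0, 0))


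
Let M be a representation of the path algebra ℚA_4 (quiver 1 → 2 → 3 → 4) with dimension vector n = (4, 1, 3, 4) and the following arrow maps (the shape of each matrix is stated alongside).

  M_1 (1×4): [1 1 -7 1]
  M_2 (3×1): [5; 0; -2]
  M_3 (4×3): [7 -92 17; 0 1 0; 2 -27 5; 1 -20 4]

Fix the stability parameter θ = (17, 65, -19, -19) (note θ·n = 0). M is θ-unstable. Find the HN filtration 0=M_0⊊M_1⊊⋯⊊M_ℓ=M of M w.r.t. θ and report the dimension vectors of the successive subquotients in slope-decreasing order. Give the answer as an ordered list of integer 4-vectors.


Interval decomposition of M: I[1,1]^3, I[1,4], I[3,4]^2, I[4,4].
HN type (ℓ=3): μ^(1)=17; μ^(2)=11; μ^(3)=-19

((3, 0, 0, 0); (1, 1, 1, 1); (0, 0, 2, 3))


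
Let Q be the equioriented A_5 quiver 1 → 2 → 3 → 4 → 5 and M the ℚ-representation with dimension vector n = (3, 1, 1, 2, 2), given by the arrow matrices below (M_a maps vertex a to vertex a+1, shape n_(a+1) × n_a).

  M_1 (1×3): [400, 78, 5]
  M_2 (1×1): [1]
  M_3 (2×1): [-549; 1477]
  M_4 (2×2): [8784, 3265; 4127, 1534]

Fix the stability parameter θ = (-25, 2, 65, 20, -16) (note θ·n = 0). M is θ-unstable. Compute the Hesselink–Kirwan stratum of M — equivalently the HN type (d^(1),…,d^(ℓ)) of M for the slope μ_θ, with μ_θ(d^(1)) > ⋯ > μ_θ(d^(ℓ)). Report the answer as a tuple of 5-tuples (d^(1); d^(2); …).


Via rank(M_{q-1}∘⋯∘M_p): M ≅ I[1,1]^2, I[1,5], I[4,5].
μ_θ-semistable layers: μ^(1)=23; μ^(2)=2; μ^(3)=-25

((0, 0, 1, 1, 1); (0, 1, 0, 1, 1); (3, 0, 0, 0, 0))


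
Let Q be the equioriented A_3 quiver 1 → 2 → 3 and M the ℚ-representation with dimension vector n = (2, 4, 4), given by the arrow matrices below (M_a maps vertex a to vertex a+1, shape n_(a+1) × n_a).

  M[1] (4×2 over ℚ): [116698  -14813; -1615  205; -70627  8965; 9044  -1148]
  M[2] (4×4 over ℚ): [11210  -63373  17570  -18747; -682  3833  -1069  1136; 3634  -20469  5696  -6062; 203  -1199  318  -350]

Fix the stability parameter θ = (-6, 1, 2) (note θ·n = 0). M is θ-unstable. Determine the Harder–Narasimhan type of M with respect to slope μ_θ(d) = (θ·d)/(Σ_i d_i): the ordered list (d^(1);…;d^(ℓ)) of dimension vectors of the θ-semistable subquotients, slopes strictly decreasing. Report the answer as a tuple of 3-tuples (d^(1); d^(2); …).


Via rank(M_{q-1}∘⋯∘M_p): M ≅ I[1,3]^2, I[2,3]^2.
μ_θ-semistable layers: μ^(1)=2; μ^(2)=1; μ^(3)=-6

((0, 0, 4); (0, 4, 0); (2, 0, 0))


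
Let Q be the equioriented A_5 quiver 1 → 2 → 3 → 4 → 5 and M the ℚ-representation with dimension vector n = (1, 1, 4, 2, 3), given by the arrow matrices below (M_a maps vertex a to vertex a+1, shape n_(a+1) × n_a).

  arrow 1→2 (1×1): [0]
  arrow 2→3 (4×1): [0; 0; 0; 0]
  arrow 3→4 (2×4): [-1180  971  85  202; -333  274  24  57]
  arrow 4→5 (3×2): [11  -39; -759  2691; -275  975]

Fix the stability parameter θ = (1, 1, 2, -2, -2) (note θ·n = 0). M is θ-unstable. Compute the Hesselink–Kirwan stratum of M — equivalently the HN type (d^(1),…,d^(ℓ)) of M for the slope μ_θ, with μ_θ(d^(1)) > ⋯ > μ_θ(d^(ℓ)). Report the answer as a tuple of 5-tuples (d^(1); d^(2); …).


Barcode: M ≅ I[1,1], I[2,2], I[3,3]^2, I[3,4], I[3,5], I[5,5]^2. HN layers by μ_θ (5 steps, strictly decreasing):
  μ^(1)=2; μ^(2)=1; μ^(3)=0; μ^(4)=-2/3; μ^(5)=-2

((0, 0, 2, 0, 0); (1, 1, 0, 0, 0); (0, 0, 1, 1, 0); (0, 0, 1, 1, 1); (0, 0, 0, 0, 2))


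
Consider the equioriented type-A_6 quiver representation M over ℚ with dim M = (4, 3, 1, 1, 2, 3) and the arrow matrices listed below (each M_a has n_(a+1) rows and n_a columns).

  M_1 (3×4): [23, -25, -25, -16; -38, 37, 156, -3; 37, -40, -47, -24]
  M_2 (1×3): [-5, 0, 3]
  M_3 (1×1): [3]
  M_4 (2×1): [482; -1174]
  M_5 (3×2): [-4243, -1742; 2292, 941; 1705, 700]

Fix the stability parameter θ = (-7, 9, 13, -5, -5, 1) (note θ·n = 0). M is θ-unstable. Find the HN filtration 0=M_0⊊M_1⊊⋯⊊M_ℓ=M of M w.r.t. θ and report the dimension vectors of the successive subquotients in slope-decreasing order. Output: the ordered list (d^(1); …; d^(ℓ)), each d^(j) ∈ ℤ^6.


Barcode: M ≅ I[1,1], I[1,2]^2, I[1,6], I[5,6], I[6,6]. HN layers by μ_θ (5 steps, strictly decreasing):
  μ^(1)=9; μ^(2)=13/5; μ^(3)=1; μ^(4)=-5; μ^(5)=-7

((0, 2, 0, 0, 0, 0); (0, 1, 1, 1, 1, 1); (0, 0, 0, 0, 0, 2); (0, 0, 0, 0, 1, 0); (4, 0, 0, 0, 0, 0))


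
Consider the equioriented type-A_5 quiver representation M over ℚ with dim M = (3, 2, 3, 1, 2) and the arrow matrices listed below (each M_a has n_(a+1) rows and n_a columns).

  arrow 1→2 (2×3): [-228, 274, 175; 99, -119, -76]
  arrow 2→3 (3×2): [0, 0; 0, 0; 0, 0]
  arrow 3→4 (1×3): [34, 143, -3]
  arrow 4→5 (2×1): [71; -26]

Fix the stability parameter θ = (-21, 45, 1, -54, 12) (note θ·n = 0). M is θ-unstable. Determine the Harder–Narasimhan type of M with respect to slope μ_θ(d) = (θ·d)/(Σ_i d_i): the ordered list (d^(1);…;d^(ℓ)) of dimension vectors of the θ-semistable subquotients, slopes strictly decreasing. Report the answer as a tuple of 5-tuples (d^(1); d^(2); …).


Barcode: M ≅ I[1,1], I[1,2]^2, I[3,3]^2, I[3,5], I[5,5]. HN layers by μ_θ (5 steps, strictly decreasing):
  μ^(1)=45; μ^(2)=12; μ^(3)=1; μ^(4)=-21; μ^(5)=-53/2

((0, 2, 0, 0, 0); (0, 0, 0, 0, 2); (0, 0, 2, 0, 0); (3, 0, 0, 0, 0); (0, 0, 1, 1, 0))


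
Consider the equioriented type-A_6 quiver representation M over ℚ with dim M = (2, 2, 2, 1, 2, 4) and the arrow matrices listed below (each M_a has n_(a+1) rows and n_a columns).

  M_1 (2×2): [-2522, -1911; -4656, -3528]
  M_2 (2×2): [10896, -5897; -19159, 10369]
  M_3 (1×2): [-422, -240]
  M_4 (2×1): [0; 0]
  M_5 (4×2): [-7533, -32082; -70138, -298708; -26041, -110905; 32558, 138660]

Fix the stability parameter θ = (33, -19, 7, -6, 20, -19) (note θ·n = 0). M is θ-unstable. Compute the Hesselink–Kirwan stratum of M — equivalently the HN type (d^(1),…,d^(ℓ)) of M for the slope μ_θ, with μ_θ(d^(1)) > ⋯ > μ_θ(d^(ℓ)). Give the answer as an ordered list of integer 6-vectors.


Interval decomposition of M: I[1,1], I[1,3], I[2,4], I[5,6]^2, I[6,6]^2.
HN type (ℓ=4): μ^(1)=33; μ^(2)=7; μ^(3)=1/2; μ^(4)=-19

((1, 0, 0, 0, 0, 0); (1, 1, 1, 0, 0, 0); (0, 0, 1, 1, 2, 2); (0, 1, 0, 0, 0, 2))


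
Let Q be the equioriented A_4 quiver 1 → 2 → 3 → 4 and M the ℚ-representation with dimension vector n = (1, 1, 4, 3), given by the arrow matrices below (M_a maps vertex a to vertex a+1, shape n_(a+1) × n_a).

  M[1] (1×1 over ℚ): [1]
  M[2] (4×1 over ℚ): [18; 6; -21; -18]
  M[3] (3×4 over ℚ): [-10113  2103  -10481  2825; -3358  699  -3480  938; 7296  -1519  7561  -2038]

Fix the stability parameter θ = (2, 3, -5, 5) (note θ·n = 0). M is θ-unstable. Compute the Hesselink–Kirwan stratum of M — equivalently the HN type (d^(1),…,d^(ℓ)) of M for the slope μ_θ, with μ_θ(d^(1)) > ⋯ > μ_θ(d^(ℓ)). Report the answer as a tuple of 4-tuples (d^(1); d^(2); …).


Interval decomposition of M: I[1,4], I[3,3], I[3,4]^2.
HN type (ℓ=3): μ^(1)=5; μ^(2)=0; μ^(3)=-5

((0, 0, 0, 3); (1, 1, 1, 0); (0, 0, 3, 0))


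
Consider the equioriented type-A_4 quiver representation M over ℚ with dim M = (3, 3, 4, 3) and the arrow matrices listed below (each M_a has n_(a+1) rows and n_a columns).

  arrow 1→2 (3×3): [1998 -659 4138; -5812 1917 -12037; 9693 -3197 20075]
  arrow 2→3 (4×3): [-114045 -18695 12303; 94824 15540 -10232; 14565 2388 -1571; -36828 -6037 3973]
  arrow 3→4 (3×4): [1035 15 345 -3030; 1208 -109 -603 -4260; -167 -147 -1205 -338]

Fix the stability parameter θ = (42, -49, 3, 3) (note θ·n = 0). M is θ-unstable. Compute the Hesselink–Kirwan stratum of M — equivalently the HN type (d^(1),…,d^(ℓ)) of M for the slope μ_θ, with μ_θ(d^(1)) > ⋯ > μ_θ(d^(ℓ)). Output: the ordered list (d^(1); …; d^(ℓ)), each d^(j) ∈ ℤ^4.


Via rank(M_{q-1}∘⋯∘M_p): M ≅ I[1,3], I[1,4]^2, I[3,3], I[4,4].
μ_θ-semistable layers: μ^(1)=3; μ^(2)=-7/2

((0, 0, 4, 3); (3, 3, 0, 0))


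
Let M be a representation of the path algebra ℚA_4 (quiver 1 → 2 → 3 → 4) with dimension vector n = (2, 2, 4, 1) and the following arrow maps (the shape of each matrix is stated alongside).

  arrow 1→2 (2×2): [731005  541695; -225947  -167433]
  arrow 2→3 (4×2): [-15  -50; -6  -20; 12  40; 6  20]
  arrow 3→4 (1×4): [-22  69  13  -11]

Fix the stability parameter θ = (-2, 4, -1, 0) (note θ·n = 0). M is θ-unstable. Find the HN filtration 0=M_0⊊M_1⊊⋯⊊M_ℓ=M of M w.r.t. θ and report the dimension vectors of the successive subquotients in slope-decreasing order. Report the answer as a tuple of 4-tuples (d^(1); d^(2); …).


Barcode: M ≅ I[1,1], I[1,4], I[2,2], I[3,3]^3. HN layers by μ_θ (4 steps, strictly decreasing):
  μ^(1)=4; μ^(2)=1; μ^(3)=-1; μ^(4)=-2

((0, 1, 0, 0); (0, 1, 1, 1); (0, 0, 3, 0); (2, 0, 0, 0))


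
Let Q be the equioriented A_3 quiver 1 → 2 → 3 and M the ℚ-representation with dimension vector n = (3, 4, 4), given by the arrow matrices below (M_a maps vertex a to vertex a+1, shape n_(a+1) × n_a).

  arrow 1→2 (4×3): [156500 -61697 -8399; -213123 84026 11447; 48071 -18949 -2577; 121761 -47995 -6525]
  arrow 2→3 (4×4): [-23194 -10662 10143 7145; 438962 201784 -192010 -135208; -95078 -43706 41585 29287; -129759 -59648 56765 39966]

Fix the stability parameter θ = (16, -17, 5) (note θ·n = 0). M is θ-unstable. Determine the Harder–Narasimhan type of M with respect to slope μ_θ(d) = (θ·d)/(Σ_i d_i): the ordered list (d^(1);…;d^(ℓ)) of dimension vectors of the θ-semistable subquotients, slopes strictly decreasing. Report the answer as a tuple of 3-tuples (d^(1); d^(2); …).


Barcode: M ≅ I[1,2]^2, I[1,3], I[2,3], I[3,3]^2. HN layers by μ_θ (3 steps, strictly decreasing):
  μ^(1)=5; μ^(2)=-1/2; μ^(3)=-17

((0, 0, 4); (3, 3, 0); (0, 1, 0))


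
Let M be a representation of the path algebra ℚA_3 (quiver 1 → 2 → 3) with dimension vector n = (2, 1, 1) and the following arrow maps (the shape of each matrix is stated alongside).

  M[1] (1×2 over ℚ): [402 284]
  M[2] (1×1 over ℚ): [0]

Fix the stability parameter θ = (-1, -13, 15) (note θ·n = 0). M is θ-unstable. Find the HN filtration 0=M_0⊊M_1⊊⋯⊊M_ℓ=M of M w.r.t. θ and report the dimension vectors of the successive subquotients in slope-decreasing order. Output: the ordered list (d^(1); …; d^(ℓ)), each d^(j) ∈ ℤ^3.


Via rank(M_{q-1}∘⋯∘M_p): M ≅ I[1,1], I[1,2], I[3,3].
μ_θ-semistable layers: μ^(1)=15; μ^(2)=-1; μ^(3)=-7

((0, 0, 1); (1, 0, 0); (1, 1, 0))


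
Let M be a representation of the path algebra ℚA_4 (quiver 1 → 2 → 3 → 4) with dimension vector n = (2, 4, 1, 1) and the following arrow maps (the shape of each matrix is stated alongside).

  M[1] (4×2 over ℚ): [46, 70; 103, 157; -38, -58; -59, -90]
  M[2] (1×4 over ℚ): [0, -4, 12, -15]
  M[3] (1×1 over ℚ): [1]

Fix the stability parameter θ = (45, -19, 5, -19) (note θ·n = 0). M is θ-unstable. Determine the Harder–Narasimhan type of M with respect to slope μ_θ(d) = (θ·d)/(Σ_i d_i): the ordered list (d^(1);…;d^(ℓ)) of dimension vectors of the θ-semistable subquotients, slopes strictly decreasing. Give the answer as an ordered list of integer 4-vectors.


Interval decomposition of M: I[1,2], I[1,4], I[2,2]^2.
HN type (ℓ=3): μ^(1)=13; μ^(2)=3; μ^(3)=-19

((1, 1, 0, 0); (1, 1, 1, 1); (0, 2, 0, 0))


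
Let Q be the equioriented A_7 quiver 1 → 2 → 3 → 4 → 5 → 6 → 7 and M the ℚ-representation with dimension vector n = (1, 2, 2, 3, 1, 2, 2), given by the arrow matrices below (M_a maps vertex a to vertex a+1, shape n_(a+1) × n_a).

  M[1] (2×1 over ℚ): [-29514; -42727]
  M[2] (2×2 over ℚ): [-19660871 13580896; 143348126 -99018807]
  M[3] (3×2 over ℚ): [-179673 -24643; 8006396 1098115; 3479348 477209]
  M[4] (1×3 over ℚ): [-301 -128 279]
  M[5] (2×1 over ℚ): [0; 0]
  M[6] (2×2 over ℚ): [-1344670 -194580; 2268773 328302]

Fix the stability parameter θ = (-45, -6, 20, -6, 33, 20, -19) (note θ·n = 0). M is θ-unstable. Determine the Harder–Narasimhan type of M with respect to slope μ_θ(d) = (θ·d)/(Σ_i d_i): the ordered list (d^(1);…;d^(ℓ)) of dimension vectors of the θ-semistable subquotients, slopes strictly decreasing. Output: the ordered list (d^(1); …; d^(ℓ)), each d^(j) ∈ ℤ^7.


Via rank(M_{q-1}∘⋯∘M_p): M ≅ I[1,5], I[2,4], I[4,4], I[6,6], I[6,7], I[7,7].
μ_θ-semistable layers: μ^(1)=33; μ^(2)=20; μ^(3)=7; μ^(4)=1/2; μ^(5)=-6; μ^(6)=-19; μ^(7)=-45

((0, 0, 0, 0, 1, 0, 0); (0, 0, 0, 0, 0, 1, 0); (0, 0, 2, 2, 0, 0, 0); (0, 0, 0, 0, 0, 1, 1); (0, 2, 0, 1, 0, 0, 0); (0, 0, 0, 0, 0, 0, 1); (1, 0, 0, 0, 0, 0, 0))


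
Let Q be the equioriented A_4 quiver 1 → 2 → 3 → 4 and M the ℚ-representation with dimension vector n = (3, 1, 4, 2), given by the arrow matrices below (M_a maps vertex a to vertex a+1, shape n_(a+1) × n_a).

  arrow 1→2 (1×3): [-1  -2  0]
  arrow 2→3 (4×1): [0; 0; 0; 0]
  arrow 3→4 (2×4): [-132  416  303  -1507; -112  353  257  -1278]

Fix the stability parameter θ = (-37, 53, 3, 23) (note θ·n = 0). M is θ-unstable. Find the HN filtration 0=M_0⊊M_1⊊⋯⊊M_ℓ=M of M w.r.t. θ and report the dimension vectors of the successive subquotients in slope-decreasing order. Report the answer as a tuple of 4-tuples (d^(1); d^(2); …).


Barcode: M ≅ I[1,1]^2, I[1,2], I[3,3]^2, I[3,4]^2. HN layers by μ_θ (4 steps, strictly decreasing):
  μ^(1)=53; μ^(2)=23; μ^(3)=3; μ^(4)=-37

((0, 1, 0, 0); (0, 0, 0, 2); (0, 0, 4, 0); (3, 0, 0, 0))


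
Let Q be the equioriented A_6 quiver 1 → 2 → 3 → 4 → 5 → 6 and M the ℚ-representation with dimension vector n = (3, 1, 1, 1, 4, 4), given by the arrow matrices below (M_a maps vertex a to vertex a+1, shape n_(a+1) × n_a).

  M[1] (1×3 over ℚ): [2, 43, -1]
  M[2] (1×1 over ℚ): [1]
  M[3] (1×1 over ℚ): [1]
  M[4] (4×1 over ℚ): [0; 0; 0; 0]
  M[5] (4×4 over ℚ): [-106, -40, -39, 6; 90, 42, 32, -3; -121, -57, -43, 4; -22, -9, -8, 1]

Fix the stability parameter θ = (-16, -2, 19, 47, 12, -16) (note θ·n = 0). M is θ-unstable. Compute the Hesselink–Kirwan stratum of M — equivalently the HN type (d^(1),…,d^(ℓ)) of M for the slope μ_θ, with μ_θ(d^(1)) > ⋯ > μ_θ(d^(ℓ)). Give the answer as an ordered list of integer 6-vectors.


Interval decomposition of M: I[1,1]^2, I[1,4], I[5,6]^4.
HN type (ℓ=4): μ^(1)=47; μ^(2)=19; μ^(3)=-2; μ^(4)=-16

((0, 0, 0, 1, 0, 0); (0, 0, 1, 0, 0, 0); (0, 1, 0, 0, 4, 4); (3, 0, 0, 0, 0, 0))


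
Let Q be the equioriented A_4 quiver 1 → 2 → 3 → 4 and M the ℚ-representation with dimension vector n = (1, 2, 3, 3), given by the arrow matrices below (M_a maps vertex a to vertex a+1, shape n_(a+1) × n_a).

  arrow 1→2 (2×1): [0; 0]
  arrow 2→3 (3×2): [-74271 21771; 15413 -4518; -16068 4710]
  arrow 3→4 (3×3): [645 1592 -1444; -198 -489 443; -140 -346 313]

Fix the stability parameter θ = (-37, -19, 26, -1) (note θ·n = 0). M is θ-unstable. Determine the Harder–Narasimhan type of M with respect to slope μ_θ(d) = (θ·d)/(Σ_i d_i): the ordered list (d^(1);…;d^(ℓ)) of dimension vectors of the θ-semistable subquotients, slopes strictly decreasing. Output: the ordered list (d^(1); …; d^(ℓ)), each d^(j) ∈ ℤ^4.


Via rank(M_{q-1}∘⋯∘M_p): M ≅ I[1,1], I[2,4]^2, I[3,4].
μ_θ-semistable layers: μ^(1)=25/2; μ^(2)=-19; μ^(3)=-37

((0, 0, 3, 3); (0, 2, 0, 0); (1, 0, 0, 0))


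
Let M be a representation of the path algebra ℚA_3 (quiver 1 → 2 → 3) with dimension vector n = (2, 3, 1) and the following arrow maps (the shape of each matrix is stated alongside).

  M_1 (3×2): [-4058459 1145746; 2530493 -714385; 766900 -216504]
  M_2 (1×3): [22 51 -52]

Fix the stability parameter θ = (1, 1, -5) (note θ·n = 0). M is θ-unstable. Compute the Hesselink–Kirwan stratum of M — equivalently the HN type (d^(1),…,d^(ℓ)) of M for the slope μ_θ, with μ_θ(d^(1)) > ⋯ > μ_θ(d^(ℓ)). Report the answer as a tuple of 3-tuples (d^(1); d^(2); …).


Barcode: M ≅ I[1,2], I[1,3], I[2,2]. HN layers by μ_θ (2 steps, strictly decreasing):
  μ^(1)=1; μ^(2)=-1

((1, 2, 0); (1, 1, 1))


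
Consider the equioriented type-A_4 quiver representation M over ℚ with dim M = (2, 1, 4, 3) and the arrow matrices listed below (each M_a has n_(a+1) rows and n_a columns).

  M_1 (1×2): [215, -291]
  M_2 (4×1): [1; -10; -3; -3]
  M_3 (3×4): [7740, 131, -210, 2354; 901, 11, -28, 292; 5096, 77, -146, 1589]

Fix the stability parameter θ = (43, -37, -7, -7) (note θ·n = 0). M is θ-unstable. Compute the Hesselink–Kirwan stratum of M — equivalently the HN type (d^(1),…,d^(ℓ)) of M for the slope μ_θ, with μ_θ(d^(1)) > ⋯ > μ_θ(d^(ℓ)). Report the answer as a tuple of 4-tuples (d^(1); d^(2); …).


Interval decomposition of M: I[1,1], I[1,4], I[3,3], I[3,4]^2.
HN type (ℓ=3): μ^(1)=43; μ^(2)=-2; μ^(3)=-7

((1, 0, 0, 0); (1, 1, 1, 1); (0, 0, 3, 2))


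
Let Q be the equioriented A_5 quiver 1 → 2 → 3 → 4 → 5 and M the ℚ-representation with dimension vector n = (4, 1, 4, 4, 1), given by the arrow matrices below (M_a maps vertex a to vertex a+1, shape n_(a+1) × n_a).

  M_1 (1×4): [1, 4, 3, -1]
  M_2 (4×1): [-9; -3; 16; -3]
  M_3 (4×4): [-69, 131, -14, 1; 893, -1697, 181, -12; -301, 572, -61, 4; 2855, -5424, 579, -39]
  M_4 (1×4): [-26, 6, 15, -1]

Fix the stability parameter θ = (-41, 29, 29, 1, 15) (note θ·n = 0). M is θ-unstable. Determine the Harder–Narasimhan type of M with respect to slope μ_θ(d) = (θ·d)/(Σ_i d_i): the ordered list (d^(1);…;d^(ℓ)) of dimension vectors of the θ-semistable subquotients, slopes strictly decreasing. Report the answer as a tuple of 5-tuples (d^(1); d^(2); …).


Barcode: M ≅ I[1,1]^3, I[1,5], I[3,4]^3. HN layers by μ_θ (3 steps, strictly decreasing):
  μ^(1)=37/2; μ^(2)=15; μ^(3)=-41

((0, 1, 1, 1, 1); (0, 0, 3, 3, 0); (4, 0, 0, 0, 0))


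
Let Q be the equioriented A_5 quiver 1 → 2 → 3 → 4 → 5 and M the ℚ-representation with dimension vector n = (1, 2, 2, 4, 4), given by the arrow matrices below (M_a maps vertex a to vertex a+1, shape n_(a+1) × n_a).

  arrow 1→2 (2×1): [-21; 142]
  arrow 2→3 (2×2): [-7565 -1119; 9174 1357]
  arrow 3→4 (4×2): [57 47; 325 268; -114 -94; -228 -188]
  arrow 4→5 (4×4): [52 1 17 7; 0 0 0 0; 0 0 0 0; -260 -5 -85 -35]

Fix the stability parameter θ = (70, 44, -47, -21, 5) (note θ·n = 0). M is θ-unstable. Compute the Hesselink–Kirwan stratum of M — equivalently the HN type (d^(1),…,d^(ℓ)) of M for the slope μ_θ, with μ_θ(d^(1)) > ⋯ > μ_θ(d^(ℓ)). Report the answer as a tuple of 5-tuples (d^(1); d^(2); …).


Barcode: M ≅ I[1,5], I[2,4], I[4,4]^2, I[5,5]^3. HN layers by μ_θ (4 steps, strictly decreasing):
  μ^(1)=51/5; μ^(2)=5; μ^(3)=-8; μ^(4)=-21

((1, 1, 1, 1, 1); (0, 0, 0, 0, 3); (0, 1, 1, 1, 0); (0, 0, 0, 2, 0))


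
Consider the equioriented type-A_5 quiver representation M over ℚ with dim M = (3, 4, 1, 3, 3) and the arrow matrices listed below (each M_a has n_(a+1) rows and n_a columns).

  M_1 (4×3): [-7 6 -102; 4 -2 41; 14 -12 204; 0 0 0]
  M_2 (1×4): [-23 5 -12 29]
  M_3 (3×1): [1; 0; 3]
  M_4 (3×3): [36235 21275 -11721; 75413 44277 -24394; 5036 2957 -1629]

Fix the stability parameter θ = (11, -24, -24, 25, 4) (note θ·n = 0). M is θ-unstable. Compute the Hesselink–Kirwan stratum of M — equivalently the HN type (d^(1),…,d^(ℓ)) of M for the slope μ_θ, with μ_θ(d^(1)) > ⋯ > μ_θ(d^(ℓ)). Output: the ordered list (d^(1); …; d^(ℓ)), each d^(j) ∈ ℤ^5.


Barcode: M ≅ I[1,1], I[1,2], I[1,5], I[2,2]^2, I[4,5]^2. HN layers by μ_θ (5 steps, strictly decreasing):
  μ^(1)=29/2; μ^(2)=11; μ^(3)=-13/2; μ^(4)=-37/3; μ^(5)=-24

((0, 0, 0, 3, 3); (1, 0, 0, 0, 0); (1, 1, 0, 0, 0); (1, 1, 1, 0, 0); (0, 2, 0, 0, 0))


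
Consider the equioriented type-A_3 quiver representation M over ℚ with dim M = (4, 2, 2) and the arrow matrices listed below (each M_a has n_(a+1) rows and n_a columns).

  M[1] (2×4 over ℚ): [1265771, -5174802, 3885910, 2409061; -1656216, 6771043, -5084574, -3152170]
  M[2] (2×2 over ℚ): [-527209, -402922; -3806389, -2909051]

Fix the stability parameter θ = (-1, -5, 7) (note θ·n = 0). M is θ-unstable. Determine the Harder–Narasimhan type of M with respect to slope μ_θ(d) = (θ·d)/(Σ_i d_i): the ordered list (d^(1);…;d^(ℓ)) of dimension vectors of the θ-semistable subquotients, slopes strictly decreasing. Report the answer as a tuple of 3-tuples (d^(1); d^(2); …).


Barcode: M ≅ I[1,1]^2, I[1,3]^2. HN layers by μ_θ (3 steps, strictly decreasing):
  μ^(1)=7; μ^(2)=-1; μ^(3)=-3

((0, 0, 2); (2, 0, 0); (2, 2, 0))


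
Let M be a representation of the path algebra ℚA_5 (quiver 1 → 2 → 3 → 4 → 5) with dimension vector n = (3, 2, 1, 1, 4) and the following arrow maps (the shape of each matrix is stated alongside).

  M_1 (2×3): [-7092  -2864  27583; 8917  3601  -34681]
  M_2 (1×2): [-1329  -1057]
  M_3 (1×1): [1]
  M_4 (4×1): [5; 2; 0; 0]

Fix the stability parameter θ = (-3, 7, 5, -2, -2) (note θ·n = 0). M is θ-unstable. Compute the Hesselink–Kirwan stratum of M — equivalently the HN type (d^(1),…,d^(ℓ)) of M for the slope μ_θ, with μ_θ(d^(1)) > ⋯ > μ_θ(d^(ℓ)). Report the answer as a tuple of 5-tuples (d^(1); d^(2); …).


Barcode: M ≅ I[1,1], I[1,2], I[1,5], I[5,5]^3. HN layers by μ_θ (4 steps, strictly decreasing):
  μ^(1)=7; μ^(2)=2; μ^(3)=-2; μ^(4)=-3

((0, 1, 0, 0, 0); (0, 1, 1, 1, 1); (0, 0, 0, 0, 3); (3, 0, 0, 0, 0))


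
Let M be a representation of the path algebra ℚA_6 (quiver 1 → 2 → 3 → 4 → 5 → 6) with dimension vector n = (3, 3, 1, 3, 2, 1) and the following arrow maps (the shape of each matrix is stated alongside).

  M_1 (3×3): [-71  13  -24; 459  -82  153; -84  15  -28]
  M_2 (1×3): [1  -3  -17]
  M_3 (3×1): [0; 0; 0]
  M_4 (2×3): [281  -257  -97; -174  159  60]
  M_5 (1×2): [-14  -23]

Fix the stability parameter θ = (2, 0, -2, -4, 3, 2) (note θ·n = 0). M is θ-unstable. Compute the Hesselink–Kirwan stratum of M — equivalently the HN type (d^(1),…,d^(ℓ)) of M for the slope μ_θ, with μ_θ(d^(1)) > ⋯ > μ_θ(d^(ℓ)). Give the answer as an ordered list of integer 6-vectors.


Interval decomposition of M: I[1,2]^2, I[1,3], I[4,4], I[4,5], I[4,6].
HN type (ℓ=5): μ^(1)=3; μ^(2)=5/2; μ^(3)=1; μ^(4)=0; μ^(5)=-4

((0, 0, 0, 0, 1, 0); (0, 0, 0, 0, 1, 1); (2, 2, 0, 0, 0, 0); (1, 1, 1, 0, 0, 0); (0, 0, 0, 3, 0, 0))


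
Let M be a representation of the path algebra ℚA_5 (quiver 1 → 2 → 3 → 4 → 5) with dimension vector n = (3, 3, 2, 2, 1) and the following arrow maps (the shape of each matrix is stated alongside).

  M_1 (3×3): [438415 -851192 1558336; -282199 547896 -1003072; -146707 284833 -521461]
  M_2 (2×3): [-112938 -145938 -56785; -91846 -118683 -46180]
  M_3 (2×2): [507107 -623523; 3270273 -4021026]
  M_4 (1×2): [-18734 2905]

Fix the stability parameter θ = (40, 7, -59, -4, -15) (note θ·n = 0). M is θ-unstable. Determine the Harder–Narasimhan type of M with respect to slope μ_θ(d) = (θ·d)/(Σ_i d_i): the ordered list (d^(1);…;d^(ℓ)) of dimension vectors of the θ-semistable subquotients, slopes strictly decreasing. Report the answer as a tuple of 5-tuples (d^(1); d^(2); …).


Interval decomposition of M: I[1,1], I[1,4], I[1,5], I[2,2].
HN type (ℓ=4): μ^(1)=40; μ^(2)=7; μ^(3)=-4; μ^(4)=-31/5

((1, 0, 0, 0, 0); (0, 1, 0, 0, 0); (1, 1, 1, 1, 0); (1, 1, 1, 1, 1))


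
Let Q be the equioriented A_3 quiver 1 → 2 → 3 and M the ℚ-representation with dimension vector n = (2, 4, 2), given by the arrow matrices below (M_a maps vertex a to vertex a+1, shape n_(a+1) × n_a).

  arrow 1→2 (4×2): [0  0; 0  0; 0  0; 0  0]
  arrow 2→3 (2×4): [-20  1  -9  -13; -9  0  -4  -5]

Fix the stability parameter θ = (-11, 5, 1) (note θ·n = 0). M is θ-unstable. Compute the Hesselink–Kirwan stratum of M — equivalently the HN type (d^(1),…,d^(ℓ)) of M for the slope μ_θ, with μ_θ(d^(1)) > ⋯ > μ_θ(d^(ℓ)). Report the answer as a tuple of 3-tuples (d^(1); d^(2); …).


Interval decomposition of M: I[1,1]^2, I[2,2]^2, I[2,3]^2.
HN type (ℓ=3): μ^(1)=5; μ^(2)=3; μ^(3)=-11

((0, 2, 0); (0, 2, 2); (2, 0, 0))


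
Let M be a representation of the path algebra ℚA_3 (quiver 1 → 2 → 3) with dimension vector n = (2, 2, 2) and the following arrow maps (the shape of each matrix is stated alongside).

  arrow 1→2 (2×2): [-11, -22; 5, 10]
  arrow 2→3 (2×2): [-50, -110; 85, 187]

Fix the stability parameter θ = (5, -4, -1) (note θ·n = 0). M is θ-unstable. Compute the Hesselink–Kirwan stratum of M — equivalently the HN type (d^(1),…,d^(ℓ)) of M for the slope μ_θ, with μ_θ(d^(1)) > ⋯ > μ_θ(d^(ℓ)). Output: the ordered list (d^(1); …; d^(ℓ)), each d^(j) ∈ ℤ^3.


Via rank(M_{q-1}∘⋯∘M_p): M ≅ I[1,1], I[1,2], I[2,3], I[3,3].
μ_θ-semistable layers: μ^(1)=5; μ^(2)=1/2; μ^(3)=-1; μ^(4)=-4

((1, 0, 0); (1, 1, 0); (0, 0, 2); (0, 1, 0))


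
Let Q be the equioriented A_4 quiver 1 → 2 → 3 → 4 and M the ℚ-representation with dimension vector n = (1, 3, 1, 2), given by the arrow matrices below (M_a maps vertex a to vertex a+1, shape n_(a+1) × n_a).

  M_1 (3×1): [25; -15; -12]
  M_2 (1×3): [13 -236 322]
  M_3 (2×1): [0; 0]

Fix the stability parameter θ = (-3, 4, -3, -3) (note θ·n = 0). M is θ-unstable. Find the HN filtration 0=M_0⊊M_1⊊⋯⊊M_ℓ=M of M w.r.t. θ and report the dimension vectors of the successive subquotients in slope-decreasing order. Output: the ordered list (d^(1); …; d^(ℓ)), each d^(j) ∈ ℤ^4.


Interval decomposition of M: I[1,3], I[2,2]^2, I[4,4]^2.
HN type (ℓ=3): μ^(1)=4; μ^(2)=1/2; μ^(3)=-3

((0, 2, 0, 0); (0, 1, 1, 0); (1, 0, 0, 2))


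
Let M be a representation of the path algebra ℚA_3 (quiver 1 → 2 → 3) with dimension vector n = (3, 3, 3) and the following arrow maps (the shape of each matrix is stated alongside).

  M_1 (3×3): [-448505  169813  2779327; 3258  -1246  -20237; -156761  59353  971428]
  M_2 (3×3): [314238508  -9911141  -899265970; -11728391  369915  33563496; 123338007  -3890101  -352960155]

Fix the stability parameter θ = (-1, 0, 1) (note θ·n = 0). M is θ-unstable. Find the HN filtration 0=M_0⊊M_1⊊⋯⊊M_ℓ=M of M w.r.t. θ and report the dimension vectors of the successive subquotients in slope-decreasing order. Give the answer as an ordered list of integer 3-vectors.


Barcode: M ≅ I[1,1], I[1,3]^2, I[2,3]. HN layers by μ_θ (3 steps, strictly decreasing):
  μ^(1)=1; μ^(2)=0; μ^(3)=-1

((0, 0, 3); (0, 3, 0); (3, 0, 0))


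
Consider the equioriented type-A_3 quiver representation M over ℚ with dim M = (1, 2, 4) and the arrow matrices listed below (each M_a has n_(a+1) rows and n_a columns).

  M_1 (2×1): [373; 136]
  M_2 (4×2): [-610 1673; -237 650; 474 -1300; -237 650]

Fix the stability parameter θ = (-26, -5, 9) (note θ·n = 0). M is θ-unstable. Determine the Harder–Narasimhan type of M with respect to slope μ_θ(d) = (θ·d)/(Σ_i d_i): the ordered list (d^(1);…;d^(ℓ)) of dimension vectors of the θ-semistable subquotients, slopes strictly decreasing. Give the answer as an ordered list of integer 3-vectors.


Via rank(M_{q-1}∘⋯∘M_p): M ≅ I[1,3], I[2,3], I[3,3]^2.
μ_θ-semistable layers: μ^(1)=9; μ^(2)=-5; μ^(3)=-26

((0, 0, 4); (0, 2, 0); (1, 0, 0))
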